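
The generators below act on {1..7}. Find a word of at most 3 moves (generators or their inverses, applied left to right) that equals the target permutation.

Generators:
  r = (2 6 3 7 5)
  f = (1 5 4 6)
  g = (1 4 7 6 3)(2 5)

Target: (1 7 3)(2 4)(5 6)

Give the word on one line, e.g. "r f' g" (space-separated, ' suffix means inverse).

  after g': (1 3 6 7 4)(2 5)
  after f: (1 3)(2 4 5)(6 7)
  after r: (1 7 3)(2 4)(5 6)

g' f r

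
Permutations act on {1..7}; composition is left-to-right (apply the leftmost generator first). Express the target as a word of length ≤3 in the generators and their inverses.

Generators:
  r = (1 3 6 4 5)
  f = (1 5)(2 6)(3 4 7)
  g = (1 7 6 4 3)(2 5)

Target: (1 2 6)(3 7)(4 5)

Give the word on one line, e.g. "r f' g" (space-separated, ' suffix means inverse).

  after r: (1 3 6 4 5)
  after r: (1 6 5 3 4)
  after f: (1 2 6)(3 7)(4 5)

r r f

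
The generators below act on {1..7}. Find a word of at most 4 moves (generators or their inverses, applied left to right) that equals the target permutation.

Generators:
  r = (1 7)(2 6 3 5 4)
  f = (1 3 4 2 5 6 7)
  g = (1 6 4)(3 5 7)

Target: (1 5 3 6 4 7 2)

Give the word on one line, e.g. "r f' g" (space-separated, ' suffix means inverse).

f' f' f'

  after f': (1 7 6 5 2 4 3)
  after f': (1 6 2 3 7 5 4)
  after f': (1 5 3 6 4 7 2)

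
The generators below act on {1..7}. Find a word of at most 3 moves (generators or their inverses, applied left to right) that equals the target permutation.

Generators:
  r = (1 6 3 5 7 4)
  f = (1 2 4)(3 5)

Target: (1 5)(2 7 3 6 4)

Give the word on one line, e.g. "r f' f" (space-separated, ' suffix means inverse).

f' r' r'

  after f': (1 4 2)(3 5)
  after r': (1 7 5 6)(2 4)
  after r': (1 5)(2 7 3 6 4)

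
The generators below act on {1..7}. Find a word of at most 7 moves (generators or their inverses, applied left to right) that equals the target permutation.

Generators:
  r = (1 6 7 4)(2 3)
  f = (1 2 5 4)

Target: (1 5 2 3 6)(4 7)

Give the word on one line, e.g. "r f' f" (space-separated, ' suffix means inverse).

  after f: (1 2 5 4)
  after r: (1 3 2 5)(4 6 7)
  after f': (1 3)(4 6 7 5)
  after r: (1 2 3 6 4 7 5)
  after f: (1 5 2 3 6)(4 7)

f r f' r f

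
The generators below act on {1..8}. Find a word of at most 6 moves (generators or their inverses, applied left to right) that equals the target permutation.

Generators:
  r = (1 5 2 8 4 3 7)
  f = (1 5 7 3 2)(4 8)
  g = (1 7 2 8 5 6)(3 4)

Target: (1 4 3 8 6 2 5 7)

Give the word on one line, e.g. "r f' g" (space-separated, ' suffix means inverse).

f g' r r g'

  after f: (1 5 7 3 2)(4 8)
  after g': (1 8 3 7 4 2 6 5)
  after r: (1 4 8 7 3)(2 6)
  after r: (1 3 5 2 6 8)
  after g': (1 4 3 8 6 2 5 7)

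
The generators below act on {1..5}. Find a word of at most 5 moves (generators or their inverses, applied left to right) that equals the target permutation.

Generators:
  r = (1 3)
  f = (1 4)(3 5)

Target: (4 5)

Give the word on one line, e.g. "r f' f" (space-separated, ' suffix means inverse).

  after f: (1 4)(3 5)
  after r: (1 4 3 5)
  after r: (1 4)(3 5)
  after r: (1 4 3 5)
  after f: (4 5)

f r r r f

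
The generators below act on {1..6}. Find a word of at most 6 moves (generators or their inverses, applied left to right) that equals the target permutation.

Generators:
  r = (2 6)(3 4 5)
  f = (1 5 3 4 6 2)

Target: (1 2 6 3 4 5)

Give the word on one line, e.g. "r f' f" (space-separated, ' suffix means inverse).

r' f r' f r

  after r': (2 6)(3 5 4)
  after f: (1 5 6)
  after r': (1 4 3 5 2 6)
  after f: (1 6 5)
  after r: (1 2 6 3 4 5)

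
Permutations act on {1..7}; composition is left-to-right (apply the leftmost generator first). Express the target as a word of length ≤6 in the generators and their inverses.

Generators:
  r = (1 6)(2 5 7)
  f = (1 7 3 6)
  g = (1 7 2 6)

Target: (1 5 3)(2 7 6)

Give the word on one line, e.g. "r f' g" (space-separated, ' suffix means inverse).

f r' g' f

  after f: (1 7 3 6)
  after r': (1 5 2 7 3)
  after g': (1 5 7 3 6 2)
  after f: (1 5 3)(2 7 6)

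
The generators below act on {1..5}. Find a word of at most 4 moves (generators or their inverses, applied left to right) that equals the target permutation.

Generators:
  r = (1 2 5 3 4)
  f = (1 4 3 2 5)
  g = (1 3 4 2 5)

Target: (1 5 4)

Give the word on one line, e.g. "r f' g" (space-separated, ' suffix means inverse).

  after f': (1 5 2 3 4)
  after f': (1 2 4 5 3)
  after g: (1 5 4)

f' f' g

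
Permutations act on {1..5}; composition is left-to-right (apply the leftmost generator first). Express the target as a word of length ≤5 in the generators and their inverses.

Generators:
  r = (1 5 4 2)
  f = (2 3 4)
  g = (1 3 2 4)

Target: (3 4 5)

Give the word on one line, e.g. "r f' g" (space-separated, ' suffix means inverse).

  after r': (1 2 4 5)
  after f': (1 4 5)(2 3)
  after g: (3 4 5)

r' f' g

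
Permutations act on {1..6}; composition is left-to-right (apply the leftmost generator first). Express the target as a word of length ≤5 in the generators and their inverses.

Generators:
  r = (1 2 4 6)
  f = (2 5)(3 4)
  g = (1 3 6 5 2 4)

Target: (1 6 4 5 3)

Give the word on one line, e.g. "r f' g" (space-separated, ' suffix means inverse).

  after g': (1 4 2 5 6 3)
  after g': (1 2 6)(3 4 5)
  after r': (2 4 5 3)
  after r': (1 6 4 5 3)

g' g' r' r'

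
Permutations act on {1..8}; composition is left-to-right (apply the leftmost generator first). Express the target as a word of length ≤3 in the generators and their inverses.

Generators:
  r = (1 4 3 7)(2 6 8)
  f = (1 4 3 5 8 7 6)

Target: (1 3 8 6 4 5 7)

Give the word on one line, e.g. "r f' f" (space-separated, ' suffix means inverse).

f f

  after f: (1 4 3 5 8 7 6)
  after f: (1 3 8 6 4 5 7)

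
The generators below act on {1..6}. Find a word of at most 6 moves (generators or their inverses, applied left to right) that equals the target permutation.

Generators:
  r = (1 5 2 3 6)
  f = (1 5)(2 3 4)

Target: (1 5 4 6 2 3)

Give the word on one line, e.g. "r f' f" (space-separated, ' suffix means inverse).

f r' f r' f

  after f: (1 5)(2 3 4)
  after r': (3 4 5 6)
  after f: (1 5 6 4)(2 3)
  after r': (3 5)(4 6)
  after f: (1 5 4 6 2 3)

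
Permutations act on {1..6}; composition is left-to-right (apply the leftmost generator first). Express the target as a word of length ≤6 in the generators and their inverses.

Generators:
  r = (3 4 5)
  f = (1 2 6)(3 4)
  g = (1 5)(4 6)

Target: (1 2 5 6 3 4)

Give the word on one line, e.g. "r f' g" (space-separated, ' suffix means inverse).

  after r: (3 4 5)
  after f: (1 2 6)(4 5)
  after g: (1 2 4)(5 6)
  after r: (1 2 5 6 3 4)

r f g r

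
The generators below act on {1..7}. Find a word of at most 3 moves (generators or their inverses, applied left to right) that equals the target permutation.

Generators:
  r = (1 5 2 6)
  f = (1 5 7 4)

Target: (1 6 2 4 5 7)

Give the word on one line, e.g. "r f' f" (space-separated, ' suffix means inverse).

r' f' f'

  after r': (1 6 2 5)
  after f': (1 6 2)(4 7 5)
  after f': (1 6 2 4 5 7)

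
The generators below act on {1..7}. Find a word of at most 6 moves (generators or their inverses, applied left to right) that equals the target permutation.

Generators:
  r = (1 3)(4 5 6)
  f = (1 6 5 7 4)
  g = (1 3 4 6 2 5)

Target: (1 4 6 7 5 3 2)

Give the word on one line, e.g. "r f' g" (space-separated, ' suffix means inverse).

f' g' f g

  after f': (1 4 7 5 6)
  after g': (1 3)(2 6 5 4 7)
  after f: (1 3 6 7 2 5)
  after g: (1 4 6 7 5 3 2)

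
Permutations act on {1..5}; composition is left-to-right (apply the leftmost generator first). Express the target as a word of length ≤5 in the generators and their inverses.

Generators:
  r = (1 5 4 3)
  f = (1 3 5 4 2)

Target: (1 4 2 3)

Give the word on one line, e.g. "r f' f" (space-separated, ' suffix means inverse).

f' r' f'

  after f': (1 2 4 5 3)
  after r': (1 2 5 4)
  after f': (1 4 2 3)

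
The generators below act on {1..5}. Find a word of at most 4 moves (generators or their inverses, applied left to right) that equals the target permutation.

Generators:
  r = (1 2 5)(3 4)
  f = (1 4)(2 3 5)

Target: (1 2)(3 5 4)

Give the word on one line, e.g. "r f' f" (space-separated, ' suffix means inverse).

  after f: (1 4)(2 3 5)
  after f: (2 5 3)
  after r: (1 2)(3 5 4)

f f r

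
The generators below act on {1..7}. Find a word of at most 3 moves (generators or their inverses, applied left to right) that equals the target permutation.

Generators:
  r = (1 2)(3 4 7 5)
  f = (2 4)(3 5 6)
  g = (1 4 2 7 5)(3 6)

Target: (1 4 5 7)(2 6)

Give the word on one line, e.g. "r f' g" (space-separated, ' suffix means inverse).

  after f': (2 4)(3 6 5)
  after r': (1 2 3 6 7 4)
  after g': (1 4 5 7)(2 6)

f' r' g'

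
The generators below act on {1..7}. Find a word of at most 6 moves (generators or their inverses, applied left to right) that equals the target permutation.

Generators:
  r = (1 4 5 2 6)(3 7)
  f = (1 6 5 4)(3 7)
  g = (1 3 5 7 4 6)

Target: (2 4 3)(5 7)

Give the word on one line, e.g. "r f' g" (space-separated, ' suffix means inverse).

  after r: (1 4 5 2 6)(3 7)
  after g: (1 6 3 4 7 5 2)
  after g: (2 3 6 5)
  after r': (1 6 4)(2 7 3)
  after g: (2 4 3)(5 7)

r g g r' g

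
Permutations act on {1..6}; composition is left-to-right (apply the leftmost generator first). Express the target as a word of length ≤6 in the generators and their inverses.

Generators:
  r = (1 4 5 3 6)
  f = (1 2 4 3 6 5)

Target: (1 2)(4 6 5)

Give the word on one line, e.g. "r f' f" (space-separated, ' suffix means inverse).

  after f: (1 2 4 3 6 5)
  after f: (1 4 6)(2 3 5)
  after r': (2 5)(3 4)
  after f: (1 2)(4 6 5)

f f r' f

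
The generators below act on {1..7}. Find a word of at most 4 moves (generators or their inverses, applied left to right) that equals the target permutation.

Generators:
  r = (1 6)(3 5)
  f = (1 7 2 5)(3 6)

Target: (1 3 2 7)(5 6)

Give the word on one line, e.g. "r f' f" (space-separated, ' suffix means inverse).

  after r: (1 6)(3 5)
  after f': (1 3 2 7)(5 6)

r f'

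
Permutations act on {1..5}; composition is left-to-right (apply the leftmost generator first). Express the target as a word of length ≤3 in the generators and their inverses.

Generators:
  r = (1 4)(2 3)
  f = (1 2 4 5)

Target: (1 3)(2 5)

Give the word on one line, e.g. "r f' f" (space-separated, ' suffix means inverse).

f r f'

  after f: (1 2 4 5)
  after r: (1 3 2)(4 5)
  after f': (1 3)(2 5)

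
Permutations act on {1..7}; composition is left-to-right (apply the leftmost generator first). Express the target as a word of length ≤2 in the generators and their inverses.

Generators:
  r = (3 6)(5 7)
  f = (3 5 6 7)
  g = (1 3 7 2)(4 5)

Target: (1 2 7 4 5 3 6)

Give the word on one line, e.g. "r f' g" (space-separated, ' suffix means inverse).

r g'

  after r: (3 6)(5 7)
  after g': (1 2 7 4 5 3 6)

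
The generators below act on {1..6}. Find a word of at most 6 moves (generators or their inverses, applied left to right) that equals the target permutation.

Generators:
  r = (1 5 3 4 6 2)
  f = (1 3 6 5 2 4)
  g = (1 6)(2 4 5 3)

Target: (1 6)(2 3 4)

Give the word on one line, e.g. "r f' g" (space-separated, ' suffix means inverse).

  after g: (1 6)(2 4 5 3)
  after f': (1 3 5)(4 6)
  after r': (1 5 2 6 3)
  after f': (1 6)(2 3 4)

g f' r' f'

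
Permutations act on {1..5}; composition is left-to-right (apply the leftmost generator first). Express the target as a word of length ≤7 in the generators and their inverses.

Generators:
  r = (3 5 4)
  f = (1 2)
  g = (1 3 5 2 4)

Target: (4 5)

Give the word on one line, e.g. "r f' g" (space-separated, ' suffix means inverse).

f g f g' f'

  after f: (1 2)
  after g: (1 4)(2 3 5)
  after f: (1 4 2 3 5)
  after g': (1 2)(4 5)
  after f': (4 5)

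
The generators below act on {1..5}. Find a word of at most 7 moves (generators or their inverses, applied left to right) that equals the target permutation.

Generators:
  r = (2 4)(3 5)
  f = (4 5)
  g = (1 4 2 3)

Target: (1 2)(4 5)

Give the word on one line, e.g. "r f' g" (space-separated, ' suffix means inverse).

  after r: (2 4)(3 5)
  after f': (2 5 3 4)
  after g': (1 3)(2 5)
  after f': (1 3)(2 4 5)
  after g': (1 2)(4 5)

r f' g' f' g'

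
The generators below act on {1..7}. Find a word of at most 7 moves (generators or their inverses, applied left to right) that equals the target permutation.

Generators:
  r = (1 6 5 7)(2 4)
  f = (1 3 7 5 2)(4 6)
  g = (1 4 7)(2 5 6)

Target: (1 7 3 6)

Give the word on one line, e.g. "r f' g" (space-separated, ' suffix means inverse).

  after f': (1 2 5 7 3)(4 6)
  after r: (1 4 5)(2 7 3 6)
  after g: (1 7 3 2)(4 6 5)
  after g: (2 4)(3 5 7)
  after r': (1 7 3 6)

f' r g g r'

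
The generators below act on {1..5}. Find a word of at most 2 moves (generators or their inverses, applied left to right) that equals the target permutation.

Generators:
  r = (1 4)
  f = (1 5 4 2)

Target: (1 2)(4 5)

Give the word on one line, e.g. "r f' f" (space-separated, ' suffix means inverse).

f' r

  after f': (1 2 4 5)
  after r: (1 2)(4 5)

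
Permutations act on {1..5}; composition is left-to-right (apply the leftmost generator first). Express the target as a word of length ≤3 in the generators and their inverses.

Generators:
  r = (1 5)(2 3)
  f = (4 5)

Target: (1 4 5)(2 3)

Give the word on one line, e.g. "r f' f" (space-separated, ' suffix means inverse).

  after r: (1 5)(2 3)
  after f: (1 4 5)(2 3)

r f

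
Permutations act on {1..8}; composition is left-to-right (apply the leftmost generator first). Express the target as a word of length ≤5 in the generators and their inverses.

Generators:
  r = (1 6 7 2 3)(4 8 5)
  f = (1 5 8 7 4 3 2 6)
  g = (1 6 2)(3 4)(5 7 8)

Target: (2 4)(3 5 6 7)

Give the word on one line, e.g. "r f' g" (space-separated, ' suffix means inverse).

  after g: (1 6 2)(3 4)(5 7 8)
  after r': (2 3 5 6 7 4)
  after g: (1 6 8 5 2 4)(3 7)
  after g: (1 2 3 8 7 4 6 5)
  after g: (2 4)(3 5 6 7)

g r' g g g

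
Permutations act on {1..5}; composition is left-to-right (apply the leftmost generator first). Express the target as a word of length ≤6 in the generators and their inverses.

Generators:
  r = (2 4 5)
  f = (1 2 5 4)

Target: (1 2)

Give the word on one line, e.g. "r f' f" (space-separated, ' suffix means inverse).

  after f': (1 4 5 2)
  after f': (1 5)(2 4)
  after r': (1 4 5)
  after f': (1 5 4 2)
  after r: (1 2)

f' f' r' f' r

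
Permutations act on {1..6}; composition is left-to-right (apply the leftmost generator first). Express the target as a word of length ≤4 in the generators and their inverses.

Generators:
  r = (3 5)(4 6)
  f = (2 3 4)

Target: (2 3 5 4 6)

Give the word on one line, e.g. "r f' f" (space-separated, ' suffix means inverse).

r' f r r

  after r': (3 5)(4 6)
  after f: (2 3 5 4 6)
  after r: (2 5 6)
  after r: (2 3 5 4 6)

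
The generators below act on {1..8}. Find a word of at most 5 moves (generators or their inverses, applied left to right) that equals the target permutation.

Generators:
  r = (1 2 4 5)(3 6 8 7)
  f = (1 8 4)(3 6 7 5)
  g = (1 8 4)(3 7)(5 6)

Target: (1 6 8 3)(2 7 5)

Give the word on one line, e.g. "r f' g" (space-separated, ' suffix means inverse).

  after r': (1 5 4 2)(3 7 8 6)
  after f: (1 3 5)(2 8 7 4)
  after r: (1 6 8 3)(2 7 5)

r' f r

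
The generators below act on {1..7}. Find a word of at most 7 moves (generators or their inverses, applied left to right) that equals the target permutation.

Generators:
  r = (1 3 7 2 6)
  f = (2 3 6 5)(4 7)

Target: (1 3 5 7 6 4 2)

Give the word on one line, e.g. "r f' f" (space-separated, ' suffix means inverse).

  after f': (2 5 6 3)(4 7)
  after r: (1 3 6 7 4 2 5)
  after f: (1 6 4 3 5)
  after r: (2 6 4 7)(3 5)
  after r: (1 3 5 7 6 4 2)

f' r f r r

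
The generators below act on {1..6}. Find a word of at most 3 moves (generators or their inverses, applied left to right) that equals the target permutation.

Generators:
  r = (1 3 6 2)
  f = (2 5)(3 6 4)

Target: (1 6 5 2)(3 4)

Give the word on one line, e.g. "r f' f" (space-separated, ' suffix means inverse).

r f

  after r: (1 3 6 2)
  after f: (1 6 5 2)(3 4)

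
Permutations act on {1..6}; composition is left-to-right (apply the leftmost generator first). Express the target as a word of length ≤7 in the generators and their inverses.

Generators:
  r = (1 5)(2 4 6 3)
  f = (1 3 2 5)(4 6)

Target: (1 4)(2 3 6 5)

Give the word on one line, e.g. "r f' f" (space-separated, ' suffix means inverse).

  after r': (1 5)(2 3 6 4)
  after r': (2 6)(3 4)
  after f': (1 5 2 4)(3 6)
  after f': (1 2 6)(3 4 5)
  after r: (1 4)(2 3 6 5)

r' r' f' f' r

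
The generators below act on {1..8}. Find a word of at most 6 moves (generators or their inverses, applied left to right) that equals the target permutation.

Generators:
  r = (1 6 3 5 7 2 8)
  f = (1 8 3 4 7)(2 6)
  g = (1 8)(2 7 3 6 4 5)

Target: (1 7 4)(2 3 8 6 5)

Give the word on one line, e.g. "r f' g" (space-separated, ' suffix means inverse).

r r f f

  after r: (1 6 3 5 7 2 8)
  after r: (1 3 7 8 6 5 2)
  after f: (1 4 7 3)(2 8)(5 6)
  after f: (1 7 4)(2 3 8 6 5)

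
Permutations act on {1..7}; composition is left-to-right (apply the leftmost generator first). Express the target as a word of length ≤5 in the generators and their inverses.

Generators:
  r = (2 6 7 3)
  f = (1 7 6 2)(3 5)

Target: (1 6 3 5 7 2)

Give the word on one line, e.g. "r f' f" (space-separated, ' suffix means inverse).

f' f' f' r'

  after f': (1 2 6 7)(3 5)
  after f': (1 6)(2 7)
  after f': (1 7 6 2)(3 5)
  after r': (1 6 3 5 7 2)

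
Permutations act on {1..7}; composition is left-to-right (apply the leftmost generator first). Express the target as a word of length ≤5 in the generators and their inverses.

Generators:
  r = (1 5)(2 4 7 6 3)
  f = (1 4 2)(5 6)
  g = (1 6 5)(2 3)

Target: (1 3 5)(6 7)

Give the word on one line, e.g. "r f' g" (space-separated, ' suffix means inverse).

  after g': (1 5 6)(2 3)
  after f: (1 6 4 2 3)
  after r: (1 3 5)(6 7)

g' f r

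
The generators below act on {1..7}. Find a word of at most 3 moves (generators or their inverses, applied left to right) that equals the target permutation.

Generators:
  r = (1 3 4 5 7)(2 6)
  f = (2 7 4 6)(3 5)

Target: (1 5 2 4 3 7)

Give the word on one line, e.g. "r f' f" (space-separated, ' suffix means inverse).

r f'

  after r: (1 3 4 5 7)(2 6)
  after f': (1 5 2 4 3 7)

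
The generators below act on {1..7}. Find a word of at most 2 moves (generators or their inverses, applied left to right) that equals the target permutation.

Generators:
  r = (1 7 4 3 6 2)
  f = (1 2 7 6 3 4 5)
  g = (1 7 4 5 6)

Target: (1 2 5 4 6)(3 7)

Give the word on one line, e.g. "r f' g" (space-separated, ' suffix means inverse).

r f'

  after r: (1 7 4 3 6 2)
  after f': (1 2 5 4 6)(3 7)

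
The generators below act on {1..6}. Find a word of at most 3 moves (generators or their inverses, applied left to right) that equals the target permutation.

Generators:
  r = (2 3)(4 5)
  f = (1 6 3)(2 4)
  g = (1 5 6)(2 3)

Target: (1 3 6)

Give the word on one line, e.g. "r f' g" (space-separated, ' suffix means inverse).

f f

  after f: (1 6 3)(2 4)
  after f: (1 3 6)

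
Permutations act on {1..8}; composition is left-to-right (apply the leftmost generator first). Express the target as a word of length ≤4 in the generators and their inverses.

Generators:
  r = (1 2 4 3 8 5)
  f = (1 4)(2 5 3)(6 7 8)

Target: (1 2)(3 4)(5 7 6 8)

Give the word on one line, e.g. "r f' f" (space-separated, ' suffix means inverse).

  after r': (1 5 8 3 4 2)
  after f: (1 3)(2 4 5 6 7 8)
  after f: (1 2)(3 4)(5 7 6 8)

r' f f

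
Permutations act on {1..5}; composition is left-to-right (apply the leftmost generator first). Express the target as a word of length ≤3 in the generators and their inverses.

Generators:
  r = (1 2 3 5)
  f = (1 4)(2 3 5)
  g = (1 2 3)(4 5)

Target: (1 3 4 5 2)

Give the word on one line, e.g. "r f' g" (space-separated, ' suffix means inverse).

r g

  after r: (1 2 3 5)
  after g: (1 3 4 5 2)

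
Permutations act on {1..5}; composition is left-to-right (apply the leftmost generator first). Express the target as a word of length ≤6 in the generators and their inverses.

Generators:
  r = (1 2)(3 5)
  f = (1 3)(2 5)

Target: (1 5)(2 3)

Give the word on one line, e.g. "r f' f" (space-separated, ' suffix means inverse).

  after r: (1 2)(3 5)
  after f': (1 5)(2 3)
  after f': (1 2)(3 5)
  after f': (1 5)(2 3)

r f' f' f'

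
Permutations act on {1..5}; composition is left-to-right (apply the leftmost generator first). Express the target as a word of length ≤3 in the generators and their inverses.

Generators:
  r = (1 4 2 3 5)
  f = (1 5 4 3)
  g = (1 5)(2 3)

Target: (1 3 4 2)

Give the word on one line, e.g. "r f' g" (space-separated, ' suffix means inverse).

r f

  after r: (1 4 2 3 5)
  after f: (1 3 4 2)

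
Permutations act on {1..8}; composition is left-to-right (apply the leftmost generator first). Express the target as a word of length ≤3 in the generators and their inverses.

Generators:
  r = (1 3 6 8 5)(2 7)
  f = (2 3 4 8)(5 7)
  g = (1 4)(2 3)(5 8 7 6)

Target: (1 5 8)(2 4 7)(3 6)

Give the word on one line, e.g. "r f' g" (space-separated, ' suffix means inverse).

  after f: (2 3 4 8)(5 7)
  after f: (2 4)(3 8)
  after r': (1 5 8)(2 4 7)(3 6)

f f r'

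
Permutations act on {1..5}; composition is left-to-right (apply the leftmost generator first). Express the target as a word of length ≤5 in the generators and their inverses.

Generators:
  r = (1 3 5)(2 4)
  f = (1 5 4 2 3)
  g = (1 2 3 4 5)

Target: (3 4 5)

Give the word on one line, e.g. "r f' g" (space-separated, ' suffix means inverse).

f' g r' g r'

  after f': (1 3 2 4 5)
  after g: (1 4)(2 5)
  after r': (1 2 3)(4 5)
  after g: (1 3 2 4)
  after r': (3 4 5)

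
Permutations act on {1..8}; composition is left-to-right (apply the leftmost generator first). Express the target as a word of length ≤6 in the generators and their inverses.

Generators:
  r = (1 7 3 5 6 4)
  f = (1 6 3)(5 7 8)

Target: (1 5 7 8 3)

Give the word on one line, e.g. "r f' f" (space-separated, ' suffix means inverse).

  after r: (1 7 3 5 6 4)
  after f': (1 5)(3 8 7 6 4)
  after f': (1 8 5 3 7)(4 6)
  after r: (1 8 6)
  after f: (1 5 7 8 3)

r f' f' r f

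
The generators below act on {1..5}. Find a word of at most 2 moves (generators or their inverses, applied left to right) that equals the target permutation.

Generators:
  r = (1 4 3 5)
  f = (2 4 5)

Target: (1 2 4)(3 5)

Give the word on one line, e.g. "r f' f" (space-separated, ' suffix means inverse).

  after r': (1 5 3 4)
  after f: (1 2 4)(3 5)

r' f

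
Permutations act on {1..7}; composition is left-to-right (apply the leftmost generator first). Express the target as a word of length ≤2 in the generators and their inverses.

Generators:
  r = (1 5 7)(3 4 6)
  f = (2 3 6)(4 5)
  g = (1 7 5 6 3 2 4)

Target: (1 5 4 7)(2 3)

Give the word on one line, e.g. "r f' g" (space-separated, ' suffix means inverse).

  after g: (1 7 5 6 3 2 4)
  after r': (1 5 4 7)(2 3)

g r'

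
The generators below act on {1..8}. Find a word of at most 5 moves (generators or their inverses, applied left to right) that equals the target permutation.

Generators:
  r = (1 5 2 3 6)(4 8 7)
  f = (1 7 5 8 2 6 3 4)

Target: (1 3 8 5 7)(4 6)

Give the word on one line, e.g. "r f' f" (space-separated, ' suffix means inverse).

r' r' r' f r'

  after r': (1 6 3 2 5)(4 7 8)
  after r': (1 3 5 6 2)(4 8 7)
  after r': (1 2 6 5 3)
  after f: (1 6 8 2 3 7 5 4)
  after r': (1 3 8 5 7)(4 6)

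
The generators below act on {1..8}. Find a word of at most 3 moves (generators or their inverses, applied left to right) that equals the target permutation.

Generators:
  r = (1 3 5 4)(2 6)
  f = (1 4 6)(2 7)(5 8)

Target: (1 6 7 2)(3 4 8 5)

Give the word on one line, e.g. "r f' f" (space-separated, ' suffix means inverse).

r' f

  after r': (1 4 5 3)(2 6)
  after f: (1 6 7 2)(3 4 8 5)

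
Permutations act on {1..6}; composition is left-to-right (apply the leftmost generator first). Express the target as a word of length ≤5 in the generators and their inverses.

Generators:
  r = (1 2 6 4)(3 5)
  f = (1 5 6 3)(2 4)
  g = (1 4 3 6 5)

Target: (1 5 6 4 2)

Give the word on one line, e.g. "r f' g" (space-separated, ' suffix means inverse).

  after f: (1 5 6 3)(2 4)
  after g: (2 3 4)
  after f: (1 5 6 3 2)
  after f: (1 6)(2 5 3 4)
  after g: (1 5 6 4 2)

f g f f g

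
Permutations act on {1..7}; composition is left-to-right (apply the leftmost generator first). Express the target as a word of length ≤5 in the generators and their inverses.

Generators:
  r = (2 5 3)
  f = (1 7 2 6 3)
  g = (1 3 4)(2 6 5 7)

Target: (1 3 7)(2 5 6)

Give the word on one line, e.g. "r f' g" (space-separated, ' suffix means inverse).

  after r': (2 3 5)
  after r': (2 5 3)
  after f': (1 3 7)(2 5 6)

r' r' f'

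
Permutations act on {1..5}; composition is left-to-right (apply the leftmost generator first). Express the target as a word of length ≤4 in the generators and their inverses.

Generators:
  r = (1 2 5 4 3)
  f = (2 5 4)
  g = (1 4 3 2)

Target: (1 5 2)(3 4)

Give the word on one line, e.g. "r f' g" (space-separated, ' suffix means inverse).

  after f: (2 5 4)
  after r: (1 2 4 5 3)
  after f: (1 5 3)
  after g: (1 5 2)(3 4)

f r f g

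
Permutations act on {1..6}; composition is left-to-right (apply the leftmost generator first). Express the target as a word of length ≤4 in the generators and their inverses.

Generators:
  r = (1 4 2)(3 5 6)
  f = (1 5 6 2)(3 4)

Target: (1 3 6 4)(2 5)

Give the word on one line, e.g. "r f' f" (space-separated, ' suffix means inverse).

r f

  after r: (1 4 2)(3 5 6)
  after f: (1 3 6 4)(2 5)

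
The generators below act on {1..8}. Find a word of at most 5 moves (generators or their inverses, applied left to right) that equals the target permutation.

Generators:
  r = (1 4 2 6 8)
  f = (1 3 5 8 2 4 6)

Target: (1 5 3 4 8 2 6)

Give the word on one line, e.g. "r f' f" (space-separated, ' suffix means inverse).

r' f' r

  after r': (1 8 6 2 4)
  after f': (1 5 3)(4 6 8)
  after r: (1 5 3 4 8 2 6)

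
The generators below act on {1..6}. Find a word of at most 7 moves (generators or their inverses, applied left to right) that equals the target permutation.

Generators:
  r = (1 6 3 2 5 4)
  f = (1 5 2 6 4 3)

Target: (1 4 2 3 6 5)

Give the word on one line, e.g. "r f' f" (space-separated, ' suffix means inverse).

r f r f' f'

  after r: (1 6 3 2 5 4)
  after f: (1 4 5 3 6)
  after r: (2 5)
  after f': (1 3 4 6 2)
  after f': (1 4 2 3 6 5)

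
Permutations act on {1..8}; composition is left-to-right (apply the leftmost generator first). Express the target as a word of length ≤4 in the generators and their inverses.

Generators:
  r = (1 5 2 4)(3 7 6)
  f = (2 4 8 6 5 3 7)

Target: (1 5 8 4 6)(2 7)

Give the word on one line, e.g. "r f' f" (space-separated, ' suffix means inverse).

  after f': (2 7 3 5 6 8 4)
  after f': (2 3 6 4 7 5 8)
  after r: (1 5 8 4 6)(2 7)

f' f' r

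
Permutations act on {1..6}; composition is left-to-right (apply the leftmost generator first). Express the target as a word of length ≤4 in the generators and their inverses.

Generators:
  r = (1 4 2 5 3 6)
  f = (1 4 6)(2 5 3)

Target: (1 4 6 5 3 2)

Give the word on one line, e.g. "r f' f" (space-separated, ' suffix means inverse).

r' f'

  after r': (1 6 3 5 2 4)
  after f': (1 4 6 5 3 2)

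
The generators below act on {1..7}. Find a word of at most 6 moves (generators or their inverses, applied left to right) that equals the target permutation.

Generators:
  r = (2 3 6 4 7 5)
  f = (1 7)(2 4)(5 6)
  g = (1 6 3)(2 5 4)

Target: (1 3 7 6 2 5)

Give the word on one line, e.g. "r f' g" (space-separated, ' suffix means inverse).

r r r g'

  after r: (2 3 6 4 7 5)
  after r: (2 6 7)(3 4 5)
  after r: (2 4)(3 7)(5 6)
  after g': (1 3 7 6 2 5)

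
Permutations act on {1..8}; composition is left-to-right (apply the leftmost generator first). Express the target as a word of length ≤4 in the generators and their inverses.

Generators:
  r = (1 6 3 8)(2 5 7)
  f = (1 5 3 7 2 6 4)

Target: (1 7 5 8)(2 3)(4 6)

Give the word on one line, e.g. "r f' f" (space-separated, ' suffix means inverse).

f r

  after f: (1 5 3 7 2 6 4)
  after r: (1 7 5 8)(2 3)(4 6)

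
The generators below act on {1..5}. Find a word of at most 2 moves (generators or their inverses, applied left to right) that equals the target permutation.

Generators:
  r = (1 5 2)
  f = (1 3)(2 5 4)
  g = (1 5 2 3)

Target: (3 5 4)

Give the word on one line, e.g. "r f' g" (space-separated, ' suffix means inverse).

  after f: (1 3)(2 5 4)
  after g: (3 5 4)

f g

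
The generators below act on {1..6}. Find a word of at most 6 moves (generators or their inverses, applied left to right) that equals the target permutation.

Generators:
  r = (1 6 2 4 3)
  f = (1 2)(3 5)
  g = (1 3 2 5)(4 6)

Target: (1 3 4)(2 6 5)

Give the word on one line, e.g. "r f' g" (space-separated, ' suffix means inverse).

g g r' g' r

  after g: (1 3 2 5)(4 6)
  after g: (1 2)(3 5)
  after r': (1 6)(2 3 5 4)
  after g': (1 4 3 2)(5 6)
  after r: (1 3 4)(2 6 5)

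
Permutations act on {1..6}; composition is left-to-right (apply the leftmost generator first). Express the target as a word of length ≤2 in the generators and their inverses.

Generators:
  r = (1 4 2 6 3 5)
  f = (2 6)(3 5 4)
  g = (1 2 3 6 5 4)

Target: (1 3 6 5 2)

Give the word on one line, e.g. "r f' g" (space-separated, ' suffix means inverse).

  after g': (1 4 5 6 3 2)
  after f: (1 3 6 5 2)

g' f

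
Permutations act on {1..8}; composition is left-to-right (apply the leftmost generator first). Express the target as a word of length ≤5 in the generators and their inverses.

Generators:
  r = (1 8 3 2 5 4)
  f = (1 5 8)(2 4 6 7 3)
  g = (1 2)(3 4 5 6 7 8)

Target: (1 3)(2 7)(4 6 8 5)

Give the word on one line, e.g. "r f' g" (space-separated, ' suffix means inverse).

  after f: (1 5 8)(2 4 6 7 3)
  after r': (1 2 5)(4 6 7 8)
  after f: (1 4 7)(2 8 6 3)
  after g': (1 3)(2 7)(4 6 8 5)

f r' f g'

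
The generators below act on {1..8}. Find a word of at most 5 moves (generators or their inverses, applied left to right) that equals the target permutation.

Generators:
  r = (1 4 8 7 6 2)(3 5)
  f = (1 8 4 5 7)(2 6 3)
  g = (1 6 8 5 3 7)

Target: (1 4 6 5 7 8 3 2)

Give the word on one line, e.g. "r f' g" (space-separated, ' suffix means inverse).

g' r' f' r

  after g': (1 7 3 5 8 6)
  after r': (1 8 7 5 4)(2 6)
  after f': (3 6)(4 7)(5 8)
  after r: (1 4 6 5 7 8 3 2)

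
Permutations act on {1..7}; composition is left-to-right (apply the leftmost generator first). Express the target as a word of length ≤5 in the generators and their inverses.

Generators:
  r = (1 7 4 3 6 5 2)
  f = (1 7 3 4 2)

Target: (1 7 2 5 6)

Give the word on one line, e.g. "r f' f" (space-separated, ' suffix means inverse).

  after r: (1 7 4 3 6 5 2)
  after r: (1 4 6 2 7 3 5)
  after f': (1 3 5 2)(4 6)
  after r': (1 4 3 6 7)
  after r': (1 7 2 5 6)

r r f' r' r'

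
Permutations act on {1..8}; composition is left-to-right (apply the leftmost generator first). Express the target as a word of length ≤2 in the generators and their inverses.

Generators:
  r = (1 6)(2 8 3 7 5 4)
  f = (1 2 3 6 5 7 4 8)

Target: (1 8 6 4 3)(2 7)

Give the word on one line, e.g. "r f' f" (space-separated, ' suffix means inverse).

  after f: (1 2 3 6 5 7 4 8)
  after r: (1 8 6 4 3)(2 7)

f r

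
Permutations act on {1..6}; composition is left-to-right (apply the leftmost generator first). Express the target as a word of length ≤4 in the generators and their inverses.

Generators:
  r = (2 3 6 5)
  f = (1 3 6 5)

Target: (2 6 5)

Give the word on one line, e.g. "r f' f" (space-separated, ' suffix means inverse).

f f r' f'

  after f: (1 3 6 5)
  after f: (1 6)(3 5)
  after r': (1 3 6)(2 5)
  after f': (2 6 5)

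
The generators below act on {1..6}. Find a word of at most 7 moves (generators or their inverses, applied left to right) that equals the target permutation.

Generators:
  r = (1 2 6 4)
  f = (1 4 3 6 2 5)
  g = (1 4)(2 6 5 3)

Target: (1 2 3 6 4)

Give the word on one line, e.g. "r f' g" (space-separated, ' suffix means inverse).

  after f: (1 4 3 6 2 5)
  after r': (1 6)(2 5 4 3)
  after g': (1 2 6 4 5)
  after f': (1 6)(2 3 4)
  after r': (1 2 3 6 4)

f r' g' f' r'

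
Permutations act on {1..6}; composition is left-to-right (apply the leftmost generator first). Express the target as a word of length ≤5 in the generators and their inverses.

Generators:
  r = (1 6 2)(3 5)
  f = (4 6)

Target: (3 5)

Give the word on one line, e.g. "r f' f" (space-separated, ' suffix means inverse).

  after r: (1 6 2)(3 5)
  after r: (1 2 6)
  after f: (1 2 4 6)
  after f: (1 2 6)
  after r: (3 5)

r r f f r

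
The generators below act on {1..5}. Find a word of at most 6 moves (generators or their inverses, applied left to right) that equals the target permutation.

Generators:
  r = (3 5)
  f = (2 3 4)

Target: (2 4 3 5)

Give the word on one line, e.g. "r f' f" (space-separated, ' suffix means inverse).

  after r': (3 5)
  after f': (2 4 3 5)
  after r: (2 4 5)
  after r: (2 4 3 5)

r' f' r r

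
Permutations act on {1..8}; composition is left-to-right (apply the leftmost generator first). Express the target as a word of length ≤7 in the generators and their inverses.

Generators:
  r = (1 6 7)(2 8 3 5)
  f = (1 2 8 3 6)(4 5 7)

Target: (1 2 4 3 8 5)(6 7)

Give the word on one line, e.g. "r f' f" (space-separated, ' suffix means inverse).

r f r f f

  after r: (1 6 7)(2 8 3 5)
  after f: (2 3 7)(4 5 8 6)
  after r: (1 6 4 2 5 3)(7 8)
  after f: (2 7 3)(4 8)(5 6)
  after f: (1 2 4 3 8 5)(6 7)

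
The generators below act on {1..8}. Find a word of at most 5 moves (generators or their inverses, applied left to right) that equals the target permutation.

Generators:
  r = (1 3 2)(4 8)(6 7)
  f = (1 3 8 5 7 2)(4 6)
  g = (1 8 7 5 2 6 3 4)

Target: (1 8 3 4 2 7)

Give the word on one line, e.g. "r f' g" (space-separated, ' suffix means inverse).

  after r': (1 2 3)(4 8)(6 7)
  after f: (2 8 6)(4 5 7)
  after g: (1 8 3 4 2 7)

r' f g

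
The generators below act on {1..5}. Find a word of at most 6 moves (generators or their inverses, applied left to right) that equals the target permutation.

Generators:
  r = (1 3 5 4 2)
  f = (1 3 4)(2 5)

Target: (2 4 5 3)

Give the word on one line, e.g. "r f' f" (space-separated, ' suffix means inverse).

  after r': (1 2 4 5 3)
  after f: (1 5 4 2)
  after r: (1 4)(2 3 5)
  after r: (1 2 5)(3 4)
  after r: (2 4 5 3)

r' f r r r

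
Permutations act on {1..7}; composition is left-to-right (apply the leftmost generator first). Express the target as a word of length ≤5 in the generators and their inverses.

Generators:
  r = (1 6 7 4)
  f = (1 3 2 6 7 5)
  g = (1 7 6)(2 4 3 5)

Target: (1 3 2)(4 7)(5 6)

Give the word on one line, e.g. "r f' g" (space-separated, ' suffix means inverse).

f' f' r g

  after f': (1 5 7 6 2 3)
  after f': (1 7 2)(3 5 6)
  after r: (1 4)(2 6 3 5 7)
  after g: (1 3 2)(4 7)(5 6)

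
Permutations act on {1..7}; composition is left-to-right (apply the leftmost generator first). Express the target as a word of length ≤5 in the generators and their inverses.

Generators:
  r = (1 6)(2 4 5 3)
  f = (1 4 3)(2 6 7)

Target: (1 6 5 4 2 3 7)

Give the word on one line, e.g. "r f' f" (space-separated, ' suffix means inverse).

  after f: (1 4 3)(2 6 7)
  after r': (1 2)(3 6 7)(4 5)
  after f: (1 6 2 4 5 3 7)
  after r': (3 7 6)
  after r': (1 6 5 4 2 3 7)

f r' f r' r'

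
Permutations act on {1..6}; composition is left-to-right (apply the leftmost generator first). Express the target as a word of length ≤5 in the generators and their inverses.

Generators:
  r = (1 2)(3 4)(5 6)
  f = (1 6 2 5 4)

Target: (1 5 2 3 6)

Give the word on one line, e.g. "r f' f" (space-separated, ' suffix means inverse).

  after r: (1 2)(3 4)(5 6)
  after f': (1 6 2 4 3 5)
  after r: (1 5 2 3 6)

r f' r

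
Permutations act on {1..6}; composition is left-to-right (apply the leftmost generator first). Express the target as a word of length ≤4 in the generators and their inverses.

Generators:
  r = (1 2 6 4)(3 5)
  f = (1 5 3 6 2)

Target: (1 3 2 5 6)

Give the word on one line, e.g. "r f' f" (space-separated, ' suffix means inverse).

  after f: (1 5 3 6 2)
  after f: (1 3 2 5 6)

f f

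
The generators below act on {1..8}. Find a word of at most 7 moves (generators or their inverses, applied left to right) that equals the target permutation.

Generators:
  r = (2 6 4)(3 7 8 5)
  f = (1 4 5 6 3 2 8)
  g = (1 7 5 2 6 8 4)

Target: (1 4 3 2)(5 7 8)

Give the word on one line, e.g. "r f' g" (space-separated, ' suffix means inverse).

  after f': (1 8 2 3 6 5 4)
  after r': (1 7 3 2 5 6 8 4)
  after f': (1 7 6 2 4 8)
  after g': (2 8 4 6 5 7)
  after f: (1 4 3 2)(5 7 8)

f' r' f' g' f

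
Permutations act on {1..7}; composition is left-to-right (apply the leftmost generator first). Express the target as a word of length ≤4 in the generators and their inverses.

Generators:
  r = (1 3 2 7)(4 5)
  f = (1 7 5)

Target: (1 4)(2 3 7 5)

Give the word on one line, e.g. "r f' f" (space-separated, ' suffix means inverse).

f' r' f

  after f': (1 5 7)
  after r': (1 4 5 2 3)
  after f: (1 4)(2 3 7 5)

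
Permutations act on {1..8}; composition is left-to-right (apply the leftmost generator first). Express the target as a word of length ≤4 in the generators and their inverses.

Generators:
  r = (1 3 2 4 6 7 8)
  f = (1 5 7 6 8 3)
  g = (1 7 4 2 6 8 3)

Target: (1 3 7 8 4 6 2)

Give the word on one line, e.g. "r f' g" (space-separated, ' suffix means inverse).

  after r': (1 8 7 6 4 2 3)
  after g: (1 3 7 8 4 6 2)

r' g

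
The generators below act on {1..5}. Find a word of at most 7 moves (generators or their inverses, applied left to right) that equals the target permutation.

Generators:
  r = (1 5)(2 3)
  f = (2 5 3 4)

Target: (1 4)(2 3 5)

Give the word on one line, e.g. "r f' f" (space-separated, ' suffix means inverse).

f r f' r f

  after f: (2 5 3 4)
  after r: (1 5 2)(3 4)
  after f': (1 2)(4 5)
  after r: (1 3 2 5 4)
  after f: (1 4)(2 3 5)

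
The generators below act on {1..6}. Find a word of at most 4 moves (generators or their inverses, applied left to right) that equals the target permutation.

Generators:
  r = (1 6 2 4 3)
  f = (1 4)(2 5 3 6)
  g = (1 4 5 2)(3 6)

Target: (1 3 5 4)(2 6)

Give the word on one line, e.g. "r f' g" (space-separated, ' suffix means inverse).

g' f f

  after g': (1 2 5 4)(3 6)
  after f: (1 5)(2 3)
  after f: (1 3 5 4)(2 6)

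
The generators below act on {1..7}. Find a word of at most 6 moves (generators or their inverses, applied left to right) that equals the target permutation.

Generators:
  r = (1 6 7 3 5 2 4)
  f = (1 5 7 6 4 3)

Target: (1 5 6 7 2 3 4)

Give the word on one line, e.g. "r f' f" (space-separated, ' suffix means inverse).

  after f': (1 3 4 6 7 5)
  after f': (1 4 7)(3 6 5)
  after r': (1 2 5 7 4 6 3)
  after r': (1 5 6 7 2 3 4)

f' f' r' r'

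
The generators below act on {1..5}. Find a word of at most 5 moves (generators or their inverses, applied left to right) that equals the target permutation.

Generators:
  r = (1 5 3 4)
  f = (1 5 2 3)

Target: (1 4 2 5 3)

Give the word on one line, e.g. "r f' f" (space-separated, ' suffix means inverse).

  after f: (1 5 2 3)
  after r': (2 5)(3 4)
  after f': (1 3 4 2)
  after r: (1 4 2 5 3)

f r' f' r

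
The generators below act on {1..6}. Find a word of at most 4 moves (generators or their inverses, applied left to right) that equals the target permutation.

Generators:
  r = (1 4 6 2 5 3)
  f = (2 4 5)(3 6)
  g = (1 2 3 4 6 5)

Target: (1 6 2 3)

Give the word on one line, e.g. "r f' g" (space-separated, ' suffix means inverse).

g' f r'

  after g': (1 5 6 4 3 2)
  after f: (1 2)(3 4 6 5)
  after r': (1 6 2 3)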